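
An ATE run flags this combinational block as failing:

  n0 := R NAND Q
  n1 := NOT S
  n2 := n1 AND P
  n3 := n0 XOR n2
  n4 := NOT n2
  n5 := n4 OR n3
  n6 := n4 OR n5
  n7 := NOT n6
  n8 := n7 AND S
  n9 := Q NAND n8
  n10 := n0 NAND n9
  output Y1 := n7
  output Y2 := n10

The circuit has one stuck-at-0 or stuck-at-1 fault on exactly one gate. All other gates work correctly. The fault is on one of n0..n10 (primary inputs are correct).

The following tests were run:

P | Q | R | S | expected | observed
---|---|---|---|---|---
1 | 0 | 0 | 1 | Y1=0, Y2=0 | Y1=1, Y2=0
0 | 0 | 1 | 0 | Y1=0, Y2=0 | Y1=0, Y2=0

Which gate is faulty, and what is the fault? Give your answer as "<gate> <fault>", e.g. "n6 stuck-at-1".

Fault-free values for test 1 (P=1, Q=0, R=0, S=1): n0=1, n1=0, n2=0, n3=1, n4=1, n5=1, n6=1, n7=0, n8=0, n9=1, n10=0, giving Y1=0, Y2=0. Observed Y1=1, Y2=0.
Test 1: faults giving observed Y1=1, Y2=0 are {n1 stuck-at-1, n2 stuck-at-1, n6 stuck-at-0, n7 stuck-at-1}.
Test 2 (P=0, Q=0, R=1, S=0): fault-free n0=1, n1=1, n2=0, n3=1, n4=1, n5=1, n6=1, n7=0, n8=0, n9=1, n10=0 → Y1=0, Y2=0; observed Y1=0, Y2=0. Eliminates n2 stuck-at-1, n6 stuck-at-0, n7 stuck-at-1.
Only n1 stuck-at-1 is consistent with every test.

n1 stuck-at-1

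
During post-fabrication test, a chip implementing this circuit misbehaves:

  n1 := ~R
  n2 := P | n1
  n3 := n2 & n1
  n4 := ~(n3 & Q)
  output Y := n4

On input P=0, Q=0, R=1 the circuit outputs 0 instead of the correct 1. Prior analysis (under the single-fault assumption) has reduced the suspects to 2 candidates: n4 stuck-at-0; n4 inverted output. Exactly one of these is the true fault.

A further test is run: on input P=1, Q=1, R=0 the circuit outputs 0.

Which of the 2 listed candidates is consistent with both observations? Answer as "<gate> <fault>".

Evaluate each candidate on input P=1, Q=1, R=0:
  n4 stuck-at-0: n1=1, n2=1, n3=1, n4=0 [stuck-at-0] → 0 — matches
  n4 inverted output: n1=1, n2=1, n3=1, n4=1 [inverted output] → 1 — eliminated
Only n4 stuck-at-0 reproduces the observed 0.

n4 stuck-at-0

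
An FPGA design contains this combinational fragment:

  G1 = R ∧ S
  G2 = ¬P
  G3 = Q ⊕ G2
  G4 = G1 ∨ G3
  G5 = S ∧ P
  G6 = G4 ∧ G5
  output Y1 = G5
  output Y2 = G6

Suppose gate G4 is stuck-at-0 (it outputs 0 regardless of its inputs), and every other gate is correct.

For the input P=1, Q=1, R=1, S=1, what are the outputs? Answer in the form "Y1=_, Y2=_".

Y1=1, Y2=0

Propagate with G4 forced: G1=1, G2=0, G3=1, G4=0 [stuck-at-0], G5=1, G6=0.
So the outputs are Y1=1, Y2=0. (Without the fault they would be Y1=1, Y2=1.)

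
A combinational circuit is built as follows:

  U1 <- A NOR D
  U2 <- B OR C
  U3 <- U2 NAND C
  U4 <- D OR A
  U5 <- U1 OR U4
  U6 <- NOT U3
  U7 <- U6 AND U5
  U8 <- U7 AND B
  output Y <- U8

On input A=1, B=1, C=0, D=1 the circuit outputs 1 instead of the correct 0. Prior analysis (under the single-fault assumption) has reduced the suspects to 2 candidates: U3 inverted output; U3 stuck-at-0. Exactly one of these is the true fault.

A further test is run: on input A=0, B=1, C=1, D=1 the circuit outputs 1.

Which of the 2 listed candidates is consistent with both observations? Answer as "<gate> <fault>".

Evaluate each candidate on input A=0, B=1, C=1, D=1:
  U3 inverted output: U1=0, U2=1, U3=1 [inverted output], U4=1, U5=1, U6=0, U7=0, U8=0 → 0 — eliminated
  U3 stuck-at-0: U1=0, U2=1, U3=0 [stuck-at-0], U4=1, U5=1, U6=1, U7=1, U8=1 → 1 — matches
Only U3 stuck-at-0 reproduces the observed 1.

U3 stuck-at-0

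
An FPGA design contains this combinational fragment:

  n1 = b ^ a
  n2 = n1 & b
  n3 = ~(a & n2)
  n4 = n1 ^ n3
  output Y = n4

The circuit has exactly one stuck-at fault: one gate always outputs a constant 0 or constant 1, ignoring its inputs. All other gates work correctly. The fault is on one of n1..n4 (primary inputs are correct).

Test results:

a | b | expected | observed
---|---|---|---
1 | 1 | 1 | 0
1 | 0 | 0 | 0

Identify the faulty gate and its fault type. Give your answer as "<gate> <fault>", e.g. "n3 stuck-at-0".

Fault-free values for test 1 (a=1, b=1): n1=0, n2=0, n3=1, n4=1, giving Y=1. Observed 0.
Test 1: faults giving observed 0 are {n2 stuck-at-1, n3 stuck-at-0, n4 stuck-at-0}.
Test 2 (a=1, b=0): fault-free n1=1, n2=0, n3=1, n4=0 → 0; observed 0. Eliminates n2 stuck-at-1, n3 stuck-at-0.
Only n4 stuck-at-0 is consistent with every test.

n4 stuck-at-0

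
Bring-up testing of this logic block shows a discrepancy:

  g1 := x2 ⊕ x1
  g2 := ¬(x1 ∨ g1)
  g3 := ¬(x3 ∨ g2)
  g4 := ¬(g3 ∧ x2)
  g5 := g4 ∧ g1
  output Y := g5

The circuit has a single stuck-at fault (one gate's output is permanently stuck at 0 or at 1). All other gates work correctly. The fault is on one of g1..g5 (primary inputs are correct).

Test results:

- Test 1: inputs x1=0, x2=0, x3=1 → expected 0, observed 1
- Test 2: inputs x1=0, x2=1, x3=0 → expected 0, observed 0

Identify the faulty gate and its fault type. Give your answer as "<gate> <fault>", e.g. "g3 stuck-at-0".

g1 stuck-at-1

Fault-free values for test 1 (x1=0, x2=0, x3=1): g1=0, g2=1, g3=0, g4=1, g5=0, giving Y=0. Observed 1.
Test 1: faults giving observed 1 are {g1 stuck-at-1, g5 stuck-at-1}.
Test 2 (x1=0, x2=1, x3=0): fault-free g1=1, g2=0, g3=1, g4=0, g5=0 → 0; observed 0. Eliminates g5 stuck-at-1.
Only g1 stuck-at-1 is consistent with every test.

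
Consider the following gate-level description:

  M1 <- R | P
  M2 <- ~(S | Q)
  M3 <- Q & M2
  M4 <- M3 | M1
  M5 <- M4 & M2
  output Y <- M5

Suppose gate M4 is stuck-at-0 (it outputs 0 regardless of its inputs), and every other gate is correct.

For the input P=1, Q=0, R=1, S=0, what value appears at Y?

0

Propagate with M4 forced: M1=1, M2=1, M3=0, M4=0 [stuck-at-0], M5=0.
So Y = 0. (Without the fault it would be 1.)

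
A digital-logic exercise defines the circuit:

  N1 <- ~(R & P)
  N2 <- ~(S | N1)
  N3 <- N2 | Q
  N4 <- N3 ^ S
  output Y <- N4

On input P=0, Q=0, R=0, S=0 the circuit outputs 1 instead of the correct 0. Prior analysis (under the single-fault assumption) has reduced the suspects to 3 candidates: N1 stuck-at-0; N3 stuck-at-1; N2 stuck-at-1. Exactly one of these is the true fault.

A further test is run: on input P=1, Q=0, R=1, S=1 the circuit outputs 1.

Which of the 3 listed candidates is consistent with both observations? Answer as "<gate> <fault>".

N1 stuck-at-0

Evaluate each candidate on input P=1, Q=0, R=1, S=1:
  N1 stuck-at-0: N1=0 [stuck-at-0], N2=0, N3=0, N4=1 → 1 — matches
  N3 stuck-at-1: N1=0, N2=0, N3=1 [stuck-at-1], N4=0 → 0 — eliminated
  N2 stuck-at-1: N1=0, N2=1 [stuck-at-1], N3=1, N4=0 → 0 — eliminated
Only N1 stuck-at-0 reproduces the observed 1.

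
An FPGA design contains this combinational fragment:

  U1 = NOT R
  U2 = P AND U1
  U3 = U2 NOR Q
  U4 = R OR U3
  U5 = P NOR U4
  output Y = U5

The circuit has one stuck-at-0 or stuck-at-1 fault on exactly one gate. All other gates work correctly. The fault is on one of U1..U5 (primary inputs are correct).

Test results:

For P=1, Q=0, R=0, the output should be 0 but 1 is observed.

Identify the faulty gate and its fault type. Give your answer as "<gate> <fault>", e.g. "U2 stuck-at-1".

Fault-free values for test 1 (P=1, Q=0, R=0): U1=1, U2=1, U3=0, U4=0, U5=0, giving Y=0. Observed 1.
Test 1: faults giving observed 1 are {U5 stuck-at-1}.
Only U5 stuck-at-1 is consistent with every test.

U5 stuck-at-1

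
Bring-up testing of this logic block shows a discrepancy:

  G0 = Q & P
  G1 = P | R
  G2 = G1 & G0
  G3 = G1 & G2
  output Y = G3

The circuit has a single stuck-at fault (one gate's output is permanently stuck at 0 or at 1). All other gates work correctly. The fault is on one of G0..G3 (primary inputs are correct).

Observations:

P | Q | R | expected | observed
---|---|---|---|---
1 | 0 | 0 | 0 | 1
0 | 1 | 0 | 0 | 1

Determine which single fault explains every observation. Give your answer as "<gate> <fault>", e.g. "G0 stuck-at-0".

G3 stuck-at-1

Fault-free values for test 1 (P=1, Q=0, R=0): G0=0, G1=1, G2=0, G3=0, giving Y=0. Observed 1.
Test 1: faults giving observed 1 are {G0 stuck-at-1, G2 stuck-at-1, G3 stuck-at-1}.
Test 2 (P=0, Q=1, R=0): fault-free G0=0, G1=0, G2=0, G3=0 → 0; observed 1. Eliminates G0 stuck-at-1, G2 stuck-at-1.
Only G3 stuck-at-1 is consistent with every test.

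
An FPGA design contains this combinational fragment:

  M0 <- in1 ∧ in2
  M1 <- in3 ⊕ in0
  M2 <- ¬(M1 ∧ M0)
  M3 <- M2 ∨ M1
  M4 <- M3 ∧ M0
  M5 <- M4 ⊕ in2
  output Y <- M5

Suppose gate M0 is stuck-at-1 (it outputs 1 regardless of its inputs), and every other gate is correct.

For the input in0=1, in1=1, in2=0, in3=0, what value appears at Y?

1

Propagate with M0 forced: M0=1 [stuck-at-1], M1=1, M2=0, M3=1, M4=1, M5=1.
So Y = 1. (Without the fault it would be 0.)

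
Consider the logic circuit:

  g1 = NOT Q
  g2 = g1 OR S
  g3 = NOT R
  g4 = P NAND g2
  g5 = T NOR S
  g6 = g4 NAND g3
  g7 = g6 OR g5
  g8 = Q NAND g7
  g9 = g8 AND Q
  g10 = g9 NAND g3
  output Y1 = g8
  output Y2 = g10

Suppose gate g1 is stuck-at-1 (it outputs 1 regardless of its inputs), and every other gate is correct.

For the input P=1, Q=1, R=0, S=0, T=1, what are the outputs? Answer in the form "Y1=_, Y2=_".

Y1=0, Y2=1

Propagate with g1 forced: g1=1 [stuck-at-1], g2=1, g3=1, g4=0, g5=0, g6=1, g7=1, g8=0, g9=0, g10=1.
So the outputs are Y1=0, Y2=1. (Without the fault they would be Y1=1, Y2=0.)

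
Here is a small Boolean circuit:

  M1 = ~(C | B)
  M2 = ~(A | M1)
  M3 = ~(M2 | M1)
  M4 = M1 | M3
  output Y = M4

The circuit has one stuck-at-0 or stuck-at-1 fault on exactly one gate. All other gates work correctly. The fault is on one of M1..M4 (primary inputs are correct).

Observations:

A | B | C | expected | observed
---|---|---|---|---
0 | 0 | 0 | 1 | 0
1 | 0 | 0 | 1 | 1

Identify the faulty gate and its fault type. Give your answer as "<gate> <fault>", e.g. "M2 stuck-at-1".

M1 stuck-at-0

Fault-free values for test 1 (A=0, B=0, C=0): M1=1, M2=0, M3=0, M4=1, giving Y=1. Observed 0.
Test 1: faults giving observed 0 are {M1 stuck-at-0, M4 stuck-at-0}.
Test 2 (A=1, B=0, C=0): fault-free M1=1, M2=0, M3=0, M4=1 → 1; observed 1. Eliminates M4 stuck-at-0.
Only M1 stuck-at-0 is consistent with every test.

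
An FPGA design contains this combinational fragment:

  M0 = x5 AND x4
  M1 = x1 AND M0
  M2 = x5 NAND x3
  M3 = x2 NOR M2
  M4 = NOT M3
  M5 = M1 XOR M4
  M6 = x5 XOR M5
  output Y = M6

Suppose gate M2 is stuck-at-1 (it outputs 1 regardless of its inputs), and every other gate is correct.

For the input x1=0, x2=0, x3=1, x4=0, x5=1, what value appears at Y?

Propagate with M2 forced: M0=0, M1=0, M2=1 [stuck-at-1], M3=0, M4=1, M5=1, M6=0.
So Y = 0. (Without the fault it would be 1.)

0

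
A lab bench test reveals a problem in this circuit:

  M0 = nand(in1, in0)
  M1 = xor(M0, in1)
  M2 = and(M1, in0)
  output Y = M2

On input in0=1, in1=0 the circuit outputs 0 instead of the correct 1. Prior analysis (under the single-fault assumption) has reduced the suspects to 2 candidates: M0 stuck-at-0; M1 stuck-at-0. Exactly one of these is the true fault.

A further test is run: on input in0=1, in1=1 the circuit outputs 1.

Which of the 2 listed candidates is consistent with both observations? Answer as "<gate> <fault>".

M0 stuck-at-0

Evaluate each candidate on input in0=1, in1=1:
  M0 stuck-at-0: M0=0 [stuck-at-0], M1=1, M2=1 → 1 — matches
  M1 stuck-at-0: M0=0, M1=0 [stuck-at-0], M2=0 → 0 — eliminated
Only M0 stuck-at-0 reproduces the observed 1.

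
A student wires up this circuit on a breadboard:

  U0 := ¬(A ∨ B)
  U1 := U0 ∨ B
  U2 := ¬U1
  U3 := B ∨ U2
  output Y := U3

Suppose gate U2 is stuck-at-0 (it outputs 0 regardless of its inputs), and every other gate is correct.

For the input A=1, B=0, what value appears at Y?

Propagate with U2 forced: U0=0, U1=0, U2=0 [stuck-at-0], U3=0.
So Y = 0. (Without the fault it would be 1.)

0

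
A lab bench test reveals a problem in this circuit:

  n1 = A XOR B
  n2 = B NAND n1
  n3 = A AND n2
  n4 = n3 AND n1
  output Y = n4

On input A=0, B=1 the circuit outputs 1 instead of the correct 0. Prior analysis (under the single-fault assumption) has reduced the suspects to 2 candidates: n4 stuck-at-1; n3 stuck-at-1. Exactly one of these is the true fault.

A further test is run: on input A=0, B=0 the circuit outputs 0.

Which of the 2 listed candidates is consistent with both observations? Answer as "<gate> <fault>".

Evaluate each candidate on input A=0, B=0:
  n4 stuck-at-1: n1=0, n2=1, n3=0, n4=1 [stuck-at-1] → 1 — eliminated
  n3 stuck-at-1: n1=0, n2=1, n3=1 [stuck-at-1], n4=0 → 0 — matches
Only n3 stuck-at-1 reproduces the observed 0.

n3 stuck-at-1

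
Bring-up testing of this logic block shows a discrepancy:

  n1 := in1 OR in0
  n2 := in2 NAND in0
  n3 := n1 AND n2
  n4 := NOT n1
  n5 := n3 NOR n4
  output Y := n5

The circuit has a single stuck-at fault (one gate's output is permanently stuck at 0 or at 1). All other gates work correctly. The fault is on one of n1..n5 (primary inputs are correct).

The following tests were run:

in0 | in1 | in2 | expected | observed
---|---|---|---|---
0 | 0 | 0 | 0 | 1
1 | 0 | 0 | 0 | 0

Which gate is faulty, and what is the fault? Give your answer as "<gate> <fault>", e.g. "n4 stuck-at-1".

Fault-free values for test 1 (in0=0, in1=0, in2=0): n1=0, n2=1, n3=0, n4=1, n5=0, giving Y=0. Observed 1.
Test 1: faults giving observed 1 are {n4 stuck-at-0, n5 stuck-at-1}.
Test 2 (in0=1, in1=0, in2=0): fault-free n1=1, n2=1, n3=1, n4=0, n5=0 → 0; observed 0. Eliminates n5 stuck-at-1.
Only n4 stuck-at-0 is consistent with every test.

n4 stuck-at-0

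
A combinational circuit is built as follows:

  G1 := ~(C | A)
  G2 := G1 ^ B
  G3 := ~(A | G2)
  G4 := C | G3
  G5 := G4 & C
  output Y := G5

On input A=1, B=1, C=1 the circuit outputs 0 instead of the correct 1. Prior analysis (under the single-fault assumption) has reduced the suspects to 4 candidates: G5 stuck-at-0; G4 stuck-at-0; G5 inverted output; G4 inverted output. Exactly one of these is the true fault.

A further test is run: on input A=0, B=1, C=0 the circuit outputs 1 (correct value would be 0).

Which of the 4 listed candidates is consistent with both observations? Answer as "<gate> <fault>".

Evaluate each candidate on input A=0, B=1, C=0:
  G5 stuck-at-0: G1=1, G2=0, G3=1, G4=1, G5=0 [stuck-at-0] → 0 — eliminated
  G4 stuck-at-0: G1=1, G2=0, G3=1, G4=0 [stuck-at-0], G5=0 → 0 — eliminated
  G5 inverted output: G1=1, G2=0, G3=1, G4=1, G5=1 [inverted output] → 1 — matches
  G4 inverted output: G1=1, G2=0, G3=1, G4=0 [inverted output], G5=0 → 0 — eliminated
Only G5 inverted output reproduces the observed 1.

G5 inverted output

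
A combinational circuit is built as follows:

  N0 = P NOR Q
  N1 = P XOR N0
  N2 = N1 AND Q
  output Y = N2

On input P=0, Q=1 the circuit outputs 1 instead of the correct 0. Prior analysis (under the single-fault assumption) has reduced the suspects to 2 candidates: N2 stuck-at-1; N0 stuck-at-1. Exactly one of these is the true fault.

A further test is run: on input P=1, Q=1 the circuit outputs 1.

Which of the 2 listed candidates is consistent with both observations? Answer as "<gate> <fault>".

Evaluate each candidate on input P=1, Q=1:
  N2 stuck-at-1: N0=0, N1=1, N2=1 [stuck-at-1] → 1 — matches
  N0 stuck-at-1: N0=1 [stuck-at-1], N1=0, N2=0 → 0 — eliminated
Only N2 stuck-at-1 reproduces the observed 1.

N2 stuck-at-1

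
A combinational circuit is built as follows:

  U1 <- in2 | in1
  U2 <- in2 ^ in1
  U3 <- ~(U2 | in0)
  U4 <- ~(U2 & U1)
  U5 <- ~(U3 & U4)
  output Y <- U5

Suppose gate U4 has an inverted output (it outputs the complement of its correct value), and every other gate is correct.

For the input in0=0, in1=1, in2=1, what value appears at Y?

1

Propagate with U4 forced: U1=1, U2=0, U3=1, U4=0 [inverted output], U5=1.
So Y = 1. (Without the fault it would be 0.)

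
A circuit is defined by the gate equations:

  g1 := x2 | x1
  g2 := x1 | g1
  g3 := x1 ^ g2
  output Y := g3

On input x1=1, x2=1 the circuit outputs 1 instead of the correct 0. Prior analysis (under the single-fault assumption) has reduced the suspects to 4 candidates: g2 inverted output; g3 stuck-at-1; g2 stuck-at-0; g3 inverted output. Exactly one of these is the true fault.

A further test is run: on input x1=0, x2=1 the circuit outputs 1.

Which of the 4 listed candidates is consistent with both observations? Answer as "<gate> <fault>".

g3 stuck-at-1

Evaluate each candidate on input x1=0, x2=1:
  g2 inverted output: g1=1, g2=0 [inverted output], g3=0 → 0 — eliminated
  g3 stuck-at-1: g1=1, g2=1, g3=1 [stuck-at-1] → 1 — matches
  g2 stuck-at-0: g1=1, g2=0 [stuck-at-0], g3=0 → 0 — eliminated
  g3 inverted output: g1=1, g2=1, g3=0 [inverted output] → 0 — eliminated
Only g3 stuck-at-1 reproduces the observed 1.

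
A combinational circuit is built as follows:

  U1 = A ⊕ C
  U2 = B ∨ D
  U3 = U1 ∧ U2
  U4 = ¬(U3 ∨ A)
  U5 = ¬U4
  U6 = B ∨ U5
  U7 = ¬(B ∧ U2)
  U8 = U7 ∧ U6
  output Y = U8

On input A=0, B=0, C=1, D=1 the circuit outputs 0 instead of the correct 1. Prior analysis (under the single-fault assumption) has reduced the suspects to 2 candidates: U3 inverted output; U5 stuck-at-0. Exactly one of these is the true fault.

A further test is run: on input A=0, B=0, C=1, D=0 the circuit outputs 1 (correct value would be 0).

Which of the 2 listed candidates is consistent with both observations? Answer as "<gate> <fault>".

U3 inverted output

Evaluate each candidate on input A=0, B=0, C=1, D=0:
  U3 inverted output: U1=1, U2=0, U3=1 [inverted output], U4=0, U5=1, U6=1, U7=1, U8=1 → 1 — matches
  U5 stuck-at-0: U1=1, U2=0, U3=0, U4=1, U5=0 [stuck-at-0], U6=0, U7=1, U8=0 → 0 — eliminated
Only U3 inverted output reproduces the observed 1.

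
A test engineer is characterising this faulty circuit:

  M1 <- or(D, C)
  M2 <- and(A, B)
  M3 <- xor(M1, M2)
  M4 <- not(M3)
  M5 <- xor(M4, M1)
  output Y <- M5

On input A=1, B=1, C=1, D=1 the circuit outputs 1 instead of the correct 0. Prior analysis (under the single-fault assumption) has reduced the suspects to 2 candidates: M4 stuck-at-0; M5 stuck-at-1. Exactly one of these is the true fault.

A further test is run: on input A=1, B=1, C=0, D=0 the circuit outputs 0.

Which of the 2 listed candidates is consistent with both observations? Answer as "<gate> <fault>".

Evaluate each candidate on input A=1, B=1, C=0, D=0:
  M4 stuck-at-0: M1=0, M2=1, M3=1, M4=0 [stuck-at-0], M5=0 → 0 — matches
  M5 stuck-at-1: M1=0, M2=1, M3=1, M4=0, M5=1 [stuck-at-1] → 1 — eliminated
Only M4 stuck-at-0 reproduces the observed 0.

M4 stuck-at-0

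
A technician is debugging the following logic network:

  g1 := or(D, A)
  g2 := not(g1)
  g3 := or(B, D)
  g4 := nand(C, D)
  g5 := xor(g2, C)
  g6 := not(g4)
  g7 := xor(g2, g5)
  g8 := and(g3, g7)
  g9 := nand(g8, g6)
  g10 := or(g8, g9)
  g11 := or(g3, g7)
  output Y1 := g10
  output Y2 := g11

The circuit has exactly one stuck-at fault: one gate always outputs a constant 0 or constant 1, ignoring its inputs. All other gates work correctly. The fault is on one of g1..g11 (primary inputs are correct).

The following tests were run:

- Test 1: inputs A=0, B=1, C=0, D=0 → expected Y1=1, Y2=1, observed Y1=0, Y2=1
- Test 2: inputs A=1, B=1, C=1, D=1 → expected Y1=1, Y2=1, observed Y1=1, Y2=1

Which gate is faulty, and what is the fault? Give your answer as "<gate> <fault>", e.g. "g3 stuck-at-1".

Fault-free values for test 1 (A=0, B=1, C=0, D=0): g1=0, g2=1, g3=1, g4=1, g5=1, g6=0, g7=0, g8=0, g9=1, g10=1, g11=1, giving Y1=1, Y2=1. Observed Y1=0, Y2=1.
Test 1: faults giving observed Y1=0, Y2=1 are {g9 stuck-at-0, g10 stuck-at-0}.
Test 2 (A=1, B=1, C=1, D=1): fault-free g1=1, g2=0, g3=1, g4=0, g5=1, g6=1, g7=1, g8=1, g9=0, g10=1, g11=1 → Y1=1, Y2=1; observed Y1=1, Y2=1. Eliminates g10 stuck-at-0.
Only g9 stuck-at-0 is consistent with every test.

g9 stuck-at-0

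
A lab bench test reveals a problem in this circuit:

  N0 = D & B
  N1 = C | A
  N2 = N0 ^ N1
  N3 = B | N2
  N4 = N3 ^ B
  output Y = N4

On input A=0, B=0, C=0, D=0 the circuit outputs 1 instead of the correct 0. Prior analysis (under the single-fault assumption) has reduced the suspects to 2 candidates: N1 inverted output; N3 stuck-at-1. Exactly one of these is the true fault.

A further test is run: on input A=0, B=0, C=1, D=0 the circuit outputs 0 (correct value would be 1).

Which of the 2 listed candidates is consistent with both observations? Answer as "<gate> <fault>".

N1 inverted output

Evaluate each candidate on input A=0, B=0, C=1, D=0:
  N1 inverted output: N0=0, N1=0 [inverted output], N2=0, N3=0, N4=0 → 0 — matches
  N3 stuck-at-1: N0=0, N1=1, N2=1, N3=1 [stuck-at-1], N4=1 → 1 — eliminated
Only N1 inverted output reproduces the observed 0.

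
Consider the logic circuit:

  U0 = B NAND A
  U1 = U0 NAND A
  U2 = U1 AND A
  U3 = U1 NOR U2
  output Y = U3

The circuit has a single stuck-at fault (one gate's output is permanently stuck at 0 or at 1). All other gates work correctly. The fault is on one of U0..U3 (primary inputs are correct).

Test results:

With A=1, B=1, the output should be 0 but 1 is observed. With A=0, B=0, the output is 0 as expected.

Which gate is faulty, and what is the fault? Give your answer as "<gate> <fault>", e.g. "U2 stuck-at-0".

Fault-free values for test 1 (A=1, B=1): U0=0, U1=1, U2=1, U3=0, giving Y=0. Observed 1.
Test 1: faults giving observed 1 are {U0 stuck-at-1, U1 stuck-at-0, U3 stuck-at-1}.
Test 2 (A=0, B=0): fault-free U0=1, U1=1, U2=0, U3=0 → 0; observed 0. Eliminates U1 stuck-at-0, U3 stuck-at-1.
Only U0 stuck-at-1 is consistent with every test.

U0 stuck-at-1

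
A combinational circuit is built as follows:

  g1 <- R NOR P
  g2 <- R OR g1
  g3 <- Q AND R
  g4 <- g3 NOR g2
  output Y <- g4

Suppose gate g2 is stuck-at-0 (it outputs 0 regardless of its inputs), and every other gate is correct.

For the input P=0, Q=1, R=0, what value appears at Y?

Propagate with g2 forced: g1=1, g2=0 [stuck-at-0], g3=0, g4=1.
So Y = 1. (Without the fault it would be 0.)

1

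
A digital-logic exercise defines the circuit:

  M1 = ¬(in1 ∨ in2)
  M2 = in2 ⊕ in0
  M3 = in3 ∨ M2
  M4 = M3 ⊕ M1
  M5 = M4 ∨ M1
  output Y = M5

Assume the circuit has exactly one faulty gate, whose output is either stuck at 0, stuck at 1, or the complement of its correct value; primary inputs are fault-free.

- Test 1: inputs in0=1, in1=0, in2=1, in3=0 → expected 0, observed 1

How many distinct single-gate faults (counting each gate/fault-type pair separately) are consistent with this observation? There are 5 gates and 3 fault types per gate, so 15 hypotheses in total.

Fault-free: M1=0, M2=0, M3=0, M4=0, M5=0 → 0. Observed 1.
  M1: stuck-at-1, inverted output ✓; others ✗
  M2: stuck-at-1, inverted output ✓; others ✗
  M3: stuck-at-1, inverted output ✓; others ✗
  M4: stuck-at-1, inverted output ✓; others ✗
  M5: stuck-at-1, inverted output ✓; others ✗
Consistent faults: {M1 stuck-at-1, M1 inverted output, M2 stuck-at-1, M2 inverted output, M3 stuck-at-1, M3 inverted output, M4 stuck-at-1, M4 inverted output, M5 stuck-at-1, M5 inverted output} — 10 in all.

10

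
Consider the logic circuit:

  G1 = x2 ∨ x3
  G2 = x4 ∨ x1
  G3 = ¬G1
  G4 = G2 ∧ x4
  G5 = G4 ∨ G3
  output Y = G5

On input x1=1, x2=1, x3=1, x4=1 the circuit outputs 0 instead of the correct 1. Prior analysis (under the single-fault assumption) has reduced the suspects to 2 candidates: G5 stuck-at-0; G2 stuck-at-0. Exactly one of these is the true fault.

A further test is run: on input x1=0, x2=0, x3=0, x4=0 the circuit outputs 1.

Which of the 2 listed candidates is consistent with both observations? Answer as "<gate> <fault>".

G2 stuck-at-0

Evaluate each candidate on input x1=0, x2=0, x3=0, x4=0:
  G5 stuck-at-0: G1=0, G2=0, G3=1, G4=0, G5=0 [stuck-at-0] → 0 — eliminated
  G2 stuck-at-0: G1=0, G2=0 [stuck-at-0], G3=1, G4=0, G5=1 → 1 — matches
Only G2 stuck-at-0 reproduces the observed 1.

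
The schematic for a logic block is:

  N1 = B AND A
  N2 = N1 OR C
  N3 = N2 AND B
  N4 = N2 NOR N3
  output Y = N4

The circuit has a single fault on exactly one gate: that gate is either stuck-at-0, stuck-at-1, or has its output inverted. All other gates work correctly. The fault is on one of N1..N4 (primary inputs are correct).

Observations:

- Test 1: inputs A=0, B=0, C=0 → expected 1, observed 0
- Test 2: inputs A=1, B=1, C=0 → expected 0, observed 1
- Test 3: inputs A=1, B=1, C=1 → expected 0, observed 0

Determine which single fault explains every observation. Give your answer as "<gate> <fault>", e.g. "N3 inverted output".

N1 inverted output

Fault-free values for test 1 (A=0, B=0, C=0): N1=0, N2=0, N3=0, N4=1, giving Y=1. Observed 0.
Test 1: faults giving observed 0 are {N1 stuck-at-1, N1 inverted output, N2 stuck-at-1, N2 inverted output, N3 stuck-at-1, N3 inverted output, N4 stuck-at-0, N4 inverted output}.
Test 2 (A=1, B=1, C=0): fault-free N1=1, N2=1, N3=1, N4=0 → 0; observed 1. Eliminates N1 stuck-at-1, N2 stuck-at-1, N3 stuck-at-1, N3 inverted output, N4 stuck-at-0.
Test 3 (A=1, B=1, C=1): fault-free N1=1, N2=1, N3=1, N4=0 → 0; observed 0. Eliminates N2 inverted output, N4 inverted output.
Only N1 inverted output is consistent with every test.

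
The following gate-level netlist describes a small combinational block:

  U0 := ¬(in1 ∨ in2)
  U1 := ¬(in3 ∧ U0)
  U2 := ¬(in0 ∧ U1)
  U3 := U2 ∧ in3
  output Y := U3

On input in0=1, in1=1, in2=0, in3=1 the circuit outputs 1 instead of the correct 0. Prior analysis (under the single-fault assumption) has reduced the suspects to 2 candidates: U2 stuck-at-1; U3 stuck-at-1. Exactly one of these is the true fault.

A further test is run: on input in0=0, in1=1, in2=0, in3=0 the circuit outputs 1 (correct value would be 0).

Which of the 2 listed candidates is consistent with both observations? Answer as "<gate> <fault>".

Evaluate each candidate on input in0=0, in1=1, in2=0, in3=0:
  U2 stuck-at-1: U0=0, U1=1, U2=1 [stuck-at-1], U3=0 → 0 — eliminated
  U3 stuck-at-1: U0=0, U1=1, U2=1, U3=1 [stuck-at-1] → 1 — matches
Only U3 stuck-at-1 reproduces the observed 1.

U3 stuck-at-1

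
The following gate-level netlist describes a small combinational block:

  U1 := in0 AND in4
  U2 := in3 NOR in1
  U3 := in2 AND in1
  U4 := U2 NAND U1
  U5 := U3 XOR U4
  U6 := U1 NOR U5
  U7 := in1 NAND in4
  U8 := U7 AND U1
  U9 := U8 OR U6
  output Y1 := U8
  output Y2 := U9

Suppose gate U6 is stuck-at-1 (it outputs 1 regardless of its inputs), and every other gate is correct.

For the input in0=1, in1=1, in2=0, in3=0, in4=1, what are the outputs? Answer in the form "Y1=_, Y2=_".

Propagate with U6 forced: U1=1, U2=0, U3=0, U4=1, U5=1, U6=1 [stuck-at-1], U7=0, U8=0, U9=1.
So the outputs are Y1=0, Y2=1. (Without the fault they would be Y1=0, Y2=0.)

Y1=0, Y2=1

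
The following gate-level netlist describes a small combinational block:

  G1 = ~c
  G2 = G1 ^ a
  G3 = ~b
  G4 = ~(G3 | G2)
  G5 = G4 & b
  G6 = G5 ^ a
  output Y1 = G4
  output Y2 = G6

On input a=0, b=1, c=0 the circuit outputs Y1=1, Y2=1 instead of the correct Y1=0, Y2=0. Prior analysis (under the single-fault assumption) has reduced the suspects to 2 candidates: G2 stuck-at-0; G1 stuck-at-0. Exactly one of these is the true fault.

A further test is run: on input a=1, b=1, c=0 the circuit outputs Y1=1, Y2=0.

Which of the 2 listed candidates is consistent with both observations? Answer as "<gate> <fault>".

G2 stuck-at-0

Evaluate each candidate on input a=1, b=1, c=0:
  G2 stuck-at-0: G1=1, G2=0 [stuck-at-0], G3=0, G4=1, G5=1, G6=0 → Y1=1, Y2=0 — matches
  G1 stuck-at-0: G1=0 [stuck-at-0], G2=1, G3=0, G4=0, G5=0, G6=1 → Y1=0, Y2=1 — eliminated
Only G2 stuck-at-0 reproduces the observed Y1=1, Y2=0.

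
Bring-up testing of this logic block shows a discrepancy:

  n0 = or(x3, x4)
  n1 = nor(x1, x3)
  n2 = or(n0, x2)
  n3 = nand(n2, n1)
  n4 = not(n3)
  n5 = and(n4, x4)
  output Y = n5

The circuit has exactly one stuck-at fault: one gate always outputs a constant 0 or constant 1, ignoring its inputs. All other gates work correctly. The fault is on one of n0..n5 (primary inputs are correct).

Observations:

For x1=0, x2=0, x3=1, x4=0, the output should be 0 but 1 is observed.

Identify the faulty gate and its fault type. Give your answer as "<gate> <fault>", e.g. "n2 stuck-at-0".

n5 stuck-at-1

Fault-free values for test 1 (x1=0, x2=0, x3=1, x4=0): n0=1, n1=0, n2=1, n3=1, n4=0, n5=0, giving Y=0. Observed 1.
Test 1: faults giving observed 1 are {n5 stuck-at-1}.
Only n5 stuck-at-1 is consistent with every test.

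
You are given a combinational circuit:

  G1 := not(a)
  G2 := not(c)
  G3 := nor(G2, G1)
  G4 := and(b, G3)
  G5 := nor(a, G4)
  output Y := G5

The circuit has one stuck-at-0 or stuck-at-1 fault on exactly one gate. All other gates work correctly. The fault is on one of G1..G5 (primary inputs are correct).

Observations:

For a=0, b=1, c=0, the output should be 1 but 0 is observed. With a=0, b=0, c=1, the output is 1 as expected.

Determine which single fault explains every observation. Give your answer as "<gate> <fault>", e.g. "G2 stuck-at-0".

Fault-free values for test 1 (a=0, b=1, c=0): G1=1, G2=1, G3=0, G4=0, G5=1, giving Y=1. Observed 0.
Test 1: faults giving observed 0 are {G3 stuck-at-1, G4 stuck-at-1, G5 stuck-at-0}.
Test 2 (a=0, b=0, c=1): fault-free G1=1, G2=0, G3=0, G4=0, G5=1 → 1; observed 1. Eliminates G4 stuck-at-1, G5 stuck-at-0.
Only G3 stuck-at-1 is consistent with every test.

G3 stuck-at-1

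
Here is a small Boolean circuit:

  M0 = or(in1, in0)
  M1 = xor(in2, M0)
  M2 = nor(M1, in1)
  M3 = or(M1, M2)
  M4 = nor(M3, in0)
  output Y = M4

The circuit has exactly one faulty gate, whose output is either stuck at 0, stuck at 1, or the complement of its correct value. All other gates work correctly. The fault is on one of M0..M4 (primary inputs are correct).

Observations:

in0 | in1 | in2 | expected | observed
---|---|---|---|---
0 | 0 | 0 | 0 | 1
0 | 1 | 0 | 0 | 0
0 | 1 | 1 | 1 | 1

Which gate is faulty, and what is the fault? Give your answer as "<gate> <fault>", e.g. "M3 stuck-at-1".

M2 stuck-at-0

Fault-free values for test 1 (in0=0, in1=0, in2=0): M0=0, M1=0, M2=1, M3=1, M4=0, giving Y=0. Observed 1.
Test 1: faults giving observed 1 are {M2 stuck-at-0, M2 inverted output, M3 stuck-at-0, M3 inverted output, M4 stuck-at-1, M4 inverted output}.
Test 2 (in0=0, in1=1, in2=0): fault-free M0=1, M1=1, M2=0, M3=1, M4=0 → 0; observed 0. Eliminates M3 stuck-at-0, M3 inverted output, M4 stuck-at-1, M4 inverted output.
Test 3 (in0=0, in1=1, in2=1): fault-free M0=1, M1=0, M2=0, M3=0, M4=1 → 1; observed 1. Eliminates M2 inverted output.
Only M2 stuck-at-0 is consistent with every test.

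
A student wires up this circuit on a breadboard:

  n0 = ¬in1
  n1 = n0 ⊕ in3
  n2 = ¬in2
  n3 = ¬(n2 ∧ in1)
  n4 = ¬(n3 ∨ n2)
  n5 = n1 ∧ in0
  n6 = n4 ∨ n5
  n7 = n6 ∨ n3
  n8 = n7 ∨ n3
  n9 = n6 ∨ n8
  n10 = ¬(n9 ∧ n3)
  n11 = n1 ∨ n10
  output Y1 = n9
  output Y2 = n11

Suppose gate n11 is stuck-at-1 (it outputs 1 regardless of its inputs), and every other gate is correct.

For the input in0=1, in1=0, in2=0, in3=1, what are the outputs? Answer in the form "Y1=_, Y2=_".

Y1=1, Y2=1

Propagate with n11 forced: n0=1, n1=0, n2=1, n3=1, n4=0, n5=0, n6=0, n7=1, n8=1, n9=1, n10=0, n11=1 [stuck-at-1].
So the outputs are Y1=1, Y2=1. (Without the fault they would be Y1=1, Y2=0.)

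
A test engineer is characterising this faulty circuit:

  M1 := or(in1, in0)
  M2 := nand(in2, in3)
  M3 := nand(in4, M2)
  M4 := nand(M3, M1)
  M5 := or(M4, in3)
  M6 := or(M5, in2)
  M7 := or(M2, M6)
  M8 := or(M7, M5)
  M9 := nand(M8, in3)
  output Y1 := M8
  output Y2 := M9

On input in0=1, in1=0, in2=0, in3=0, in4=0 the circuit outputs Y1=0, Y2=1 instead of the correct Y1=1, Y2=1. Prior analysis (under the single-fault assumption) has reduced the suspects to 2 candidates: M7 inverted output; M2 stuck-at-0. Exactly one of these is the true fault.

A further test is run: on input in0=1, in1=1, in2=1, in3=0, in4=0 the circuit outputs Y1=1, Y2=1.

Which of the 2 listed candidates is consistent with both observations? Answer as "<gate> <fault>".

M2 stuck-at-0

Evaluate each candidate on input in0=1, in1=1, in2=1, in3=0, in4=0:
  M7 inverted output: M1=1, M2=1, M3=1, M4=0, M5=0, M6=1, M7=0 [inverted output], M8=0, M9=1 → Y1=0, Y2=1 — eliminated
  M2 stuck-at-0: M1=1, M2=0 [stuck-at-0], M3=1, M4=0, M5=0, M6=1, M7=1, M8=1, M9=1 → Y1=1, Y2=1 — matches
Only M2 stuck-at-0 reproduces the observed Y1=1, Y2=1.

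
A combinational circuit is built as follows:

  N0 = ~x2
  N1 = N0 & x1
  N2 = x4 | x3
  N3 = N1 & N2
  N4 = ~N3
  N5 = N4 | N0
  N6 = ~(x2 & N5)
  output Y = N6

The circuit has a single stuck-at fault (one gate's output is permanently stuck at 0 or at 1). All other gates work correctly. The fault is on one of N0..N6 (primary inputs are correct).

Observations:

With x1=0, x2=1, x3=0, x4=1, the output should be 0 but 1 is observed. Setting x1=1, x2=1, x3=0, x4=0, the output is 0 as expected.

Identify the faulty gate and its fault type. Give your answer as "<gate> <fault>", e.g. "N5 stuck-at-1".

N1 stuck-at-1

Fault-free values for test 1 (x1=0, x2=1, x3=0, x4=1): N0=0, N1=0, N2=1, N3=0, N4=1, N5=1, N6=0, giving Y=0. Observed 1.
Test 1: faults giving observed 1 are {N1 stuck-at-1, N3 stuck-at-1, N4 stuck-at-0, N5 stuck-at-0, N6 stuck-at-1}.
Test 2 (x1=1, x2=1, x3=0, x4=0): fault-free N0=0, N1=0, N2=0, N3=0, N4=1, N5=1, N6=0 → 0; observed 0. Eliminates N3 stuck-at-1, N4 stuck-at-0, N5 stuck-at-0, N6 stuck-at-1.
Only N1 stuck-at-1 is consistent with every test.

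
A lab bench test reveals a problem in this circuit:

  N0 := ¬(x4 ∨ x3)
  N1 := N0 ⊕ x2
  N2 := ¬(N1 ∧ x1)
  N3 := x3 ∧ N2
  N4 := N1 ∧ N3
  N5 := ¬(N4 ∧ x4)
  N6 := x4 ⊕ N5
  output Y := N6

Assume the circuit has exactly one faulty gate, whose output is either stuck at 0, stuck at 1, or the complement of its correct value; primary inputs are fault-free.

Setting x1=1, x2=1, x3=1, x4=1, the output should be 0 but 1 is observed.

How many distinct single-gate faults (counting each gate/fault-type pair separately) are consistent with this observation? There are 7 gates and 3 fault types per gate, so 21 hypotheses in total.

10

Fault-free: N0=0, N1=1, N2=0, N3=0, N4=0, N5=1, N6=0 → 0. Observed 1.
  N0: none of the 3 fault types match ✗
  N1: none of the 3 fault types match ✗
  N2: stuck-at-1, inverted output ✓; others ✗
  N3: stuck-at-1, inverted output ✓; others ✗
  N4: stuck-at-1, inverted output ✓; others ✗
  N5: stuck-at-0, inverted output ✓; others ✗
  N6: stuck-at-1, inverted output ✓; others ✗
Consistent faults: {N2 stuck-at-1, N2 inverted output, N3 stuck-at-1, N3 inverted output, N4 stuck-at-1, N4 inverted output, N5 stuck-at-0, N5 inverted output, N6 stuck-at-1, N6 inverted output} — 10 in all.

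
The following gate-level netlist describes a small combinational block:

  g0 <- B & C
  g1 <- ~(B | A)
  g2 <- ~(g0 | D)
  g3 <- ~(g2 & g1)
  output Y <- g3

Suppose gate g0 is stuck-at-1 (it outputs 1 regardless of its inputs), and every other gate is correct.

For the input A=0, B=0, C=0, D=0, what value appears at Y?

Propagate with g0 forced: g0=1 [stuck-at-1], g1=1, g2=0, g3=1.
So Y = 1. (Without the fault it would be 0.)

1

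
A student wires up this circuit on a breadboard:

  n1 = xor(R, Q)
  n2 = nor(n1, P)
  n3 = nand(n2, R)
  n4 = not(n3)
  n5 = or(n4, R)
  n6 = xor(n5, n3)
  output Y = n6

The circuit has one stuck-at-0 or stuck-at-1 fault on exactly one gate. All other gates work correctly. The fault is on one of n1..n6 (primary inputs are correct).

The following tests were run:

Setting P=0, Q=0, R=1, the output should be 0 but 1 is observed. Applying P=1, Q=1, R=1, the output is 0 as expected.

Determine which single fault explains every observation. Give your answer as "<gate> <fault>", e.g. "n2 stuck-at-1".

Fault-free values for test 1 (P=0, Q=0, R=1): n1=1, n2=0, n3=1, n4=0, n5=1, n6=0, giving Y=0. Observed 1.
Test 1: faults giving observed 1 are {n1 stuck-at-0, n2 stuck-at-1, n3 stuck-at-0, n5 stuck-at-0, n6 stuck-at-1}.
Test 2 (P=1, Q=1, R=1): fault-free n1=0, n2=0, n3=1, n4=0, n5=1, n6=0 → 0; observed 0. Eliminates n2 stuck-at-1, n3 stuck-at-0, n5 stuck-at-0, n6 stuck-at-1.
Only n1 stuck-at-0 is consistent with every test.

n1 stuck-at-0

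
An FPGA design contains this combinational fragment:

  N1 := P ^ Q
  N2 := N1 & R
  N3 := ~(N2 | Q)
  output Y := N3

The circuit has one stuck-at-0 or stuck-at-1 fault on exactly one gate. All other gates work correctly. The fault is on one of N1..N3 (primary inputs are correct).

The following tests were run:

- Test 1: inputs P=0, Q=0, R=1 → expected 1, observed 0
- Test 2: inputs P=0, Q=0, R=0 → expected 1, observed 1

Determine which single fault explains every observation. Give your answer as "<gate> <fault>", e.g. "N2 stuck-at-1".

N1 stuck-at-1

Fault-free values for test 1 (P=0, Q=0, R=1): N1=0, N2=0, N3=1, giving Y=1. Observed 0.
Test 1: faults giving observed 0 are {N1 stuck-at-1, N2 stuck-at-1, N3 stuck-at-0}.
Test 2 (P=0, Q=0, R=0): fault-free N1=0, N2=0, N3=1 → 1; observed 1. Eliminates N2 stuck-at-1, N3 stuck-at-0.
Only N1 stuck-at-1 is consistent with every test.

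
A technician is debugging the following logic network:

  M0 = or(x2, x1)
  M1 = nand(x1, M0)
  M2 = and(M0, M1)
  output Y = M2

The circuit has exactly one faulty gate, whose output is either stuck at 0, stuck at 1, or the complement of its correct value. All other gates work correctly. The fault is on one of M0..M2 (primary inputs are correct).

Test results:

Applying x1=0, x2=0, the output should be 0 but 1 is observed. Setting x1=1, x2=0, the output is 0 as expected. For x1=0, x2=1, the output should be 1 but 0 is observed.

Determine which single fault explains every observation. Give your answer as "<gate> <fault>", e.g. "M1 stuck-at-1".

Fault-free values for test 1 (x1=0, x2=0): M0=0, M1=1, M2=0, giving Y=0. Observed 1.
Test 1: faults giving observed 1 are {M0 stuck-at-1, M0 inverted output, M2 stuck-at-1, M2 inverted output}.
Test 2 (x1=1, x2=0): fault-free M0=1, M1=0, M2=0 → 0; observed 0. Eliminates M2 stuck-at-1, M2 inverted output.
Test 3 (x1=0, x2=1): fault-free M0=1, M1=1, M2=1 → 1; observed 0. Eliminates M0 stuck-at-1.
Only M0 inverted output is consistent with every test.

M0 inverted output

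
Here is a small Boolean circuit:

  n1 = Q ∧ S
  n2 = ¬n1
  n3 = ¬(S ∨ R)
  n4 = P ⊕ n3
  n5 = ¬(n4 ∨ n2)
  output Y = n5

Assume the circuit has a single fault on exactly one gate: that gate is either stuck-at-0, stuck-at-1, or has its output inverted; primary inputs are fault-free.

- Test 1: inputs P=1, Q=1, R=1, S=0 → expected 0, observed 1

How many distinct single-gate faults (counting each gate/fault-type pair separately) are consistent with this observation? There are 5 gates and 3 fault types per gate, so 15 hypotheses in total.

Fault-free: n1=0, n2=1, n3=0, n4=1, n5=0 → 0. Observed 1.
  n1: none of the 3 fault types match ✗
  n2: none of the 3 fault types match ✗
  n3: none of the 3 fault types match ✗
  n4: none of the 3 fault types match ✗
  n5: stuck-at-1, inverted output ✓; others ✗
Consistent faults: {n5 stuck-at-1, n5 inverted output} — 2 in all.

2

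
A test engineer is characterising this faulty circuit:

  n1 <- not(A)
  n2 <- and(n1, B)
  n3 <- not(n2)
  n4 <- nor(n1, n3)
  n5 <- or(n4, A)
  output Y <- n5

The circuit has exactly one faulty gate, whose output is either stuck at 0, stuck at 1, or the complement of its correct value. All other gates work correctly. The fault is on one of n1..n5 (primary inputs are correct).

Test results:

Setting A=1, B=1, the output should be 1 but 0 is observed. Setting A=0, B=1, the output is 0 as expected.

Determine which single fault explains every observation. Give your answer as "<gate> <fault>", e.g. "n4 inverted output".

Fault-free values for test 1 (A=1, B=1): n1=0, n2=0, n3=1, n4=0, n5=1, giving Y=1. Observed 0.
Test 1: faults giving observed 0 are {n5 stuck-at-0, n5 inverted output}.
Test 2 (A=0, B=1): fault-free n1=1, n2=1, n3=0, n4=0, n5=0 → 0; observed 0. Eliminates n5 inverted output.
Only n5 stuck-at-0 is consistent with every test.

n5 stuck-at-0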